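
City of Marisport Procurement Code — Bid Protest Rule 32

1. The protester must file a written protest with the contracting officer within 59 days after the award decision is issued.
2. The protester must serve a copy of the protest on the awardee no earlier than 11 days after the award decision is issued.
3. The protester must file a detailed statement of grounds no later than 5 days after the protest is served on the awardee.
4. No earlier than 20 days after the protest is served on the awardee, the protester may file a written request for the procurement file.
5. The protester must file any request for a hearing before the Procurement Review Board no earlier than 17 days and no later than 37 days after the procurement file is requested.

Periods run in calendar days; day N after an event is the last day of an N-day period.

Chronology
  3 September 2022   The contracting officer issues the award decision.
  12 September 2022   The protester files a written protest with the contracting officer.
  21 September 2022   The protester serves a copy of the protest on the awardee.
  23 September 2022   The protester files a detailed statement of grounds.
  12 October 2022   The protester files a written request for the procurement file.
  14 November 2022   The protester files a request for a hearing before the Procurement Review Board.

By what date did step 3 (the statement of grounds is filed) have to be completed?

Step 3 runs from 21 September 2022, when the protest is served on the awardee. 5 days after 21 September 2022 is 26 September 2022.

26 September 2022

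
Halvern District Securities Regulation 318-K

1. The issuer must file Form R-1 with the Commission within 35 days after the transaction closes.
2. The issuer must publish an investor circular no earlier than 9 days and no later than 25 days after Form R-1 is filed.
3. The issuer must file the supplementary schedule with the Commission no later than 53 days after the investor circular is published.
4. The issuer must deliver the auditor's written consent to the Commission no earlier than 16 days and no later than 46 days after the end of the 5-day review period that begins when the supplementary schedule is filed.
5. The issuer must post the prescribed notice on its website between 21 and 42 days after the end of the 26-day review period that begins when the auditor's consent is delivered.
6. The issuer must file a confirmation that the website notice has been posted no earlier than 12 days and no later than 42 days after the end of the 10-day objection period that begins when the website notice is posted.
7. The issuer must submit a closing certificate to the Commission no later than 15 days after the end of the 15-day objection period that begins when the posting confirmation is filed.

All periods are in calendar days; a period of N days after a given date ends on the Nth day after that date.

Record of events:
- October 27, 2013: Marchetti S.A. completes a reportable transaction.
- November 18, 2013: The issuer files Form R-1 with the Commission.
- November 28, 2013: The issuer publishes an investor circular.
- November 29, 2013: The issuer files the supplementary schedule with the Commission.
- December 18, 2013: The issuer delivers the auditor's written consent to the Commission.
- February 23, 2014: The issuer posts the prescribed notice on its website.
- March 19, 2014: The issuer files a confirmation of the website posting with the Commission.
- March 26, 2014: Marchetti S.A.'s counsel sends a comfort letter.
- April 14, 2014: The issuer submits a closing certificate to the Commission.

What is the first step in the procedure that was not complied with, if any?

Step 4

Step 1: 35 days after October 27, 2013 (when the transaction closes) is December 1, 2013; November 18, 2013 is within that limit.
Step 2: the window is 9–25 days after November 18, 2013 (when Form R-1 is filed), so November 27, 2013 through December 13, 2013; done November 28, 2013, which is between those dates.
Step 3: 53 days after November 28, 2013 (when the investor circular is published) is January 20, 2014; completed November 29, 2013, before the deadline.
Step 4: the window is 16–46 days after December 4, 2013 (end of the 5-day review period, which began when the supplementary schedule is filed on November 29, 2013), so December 20, 2013 through January 19, 2014; December 18, 2013 is 2 days too early.
That is the first point of non-compliance.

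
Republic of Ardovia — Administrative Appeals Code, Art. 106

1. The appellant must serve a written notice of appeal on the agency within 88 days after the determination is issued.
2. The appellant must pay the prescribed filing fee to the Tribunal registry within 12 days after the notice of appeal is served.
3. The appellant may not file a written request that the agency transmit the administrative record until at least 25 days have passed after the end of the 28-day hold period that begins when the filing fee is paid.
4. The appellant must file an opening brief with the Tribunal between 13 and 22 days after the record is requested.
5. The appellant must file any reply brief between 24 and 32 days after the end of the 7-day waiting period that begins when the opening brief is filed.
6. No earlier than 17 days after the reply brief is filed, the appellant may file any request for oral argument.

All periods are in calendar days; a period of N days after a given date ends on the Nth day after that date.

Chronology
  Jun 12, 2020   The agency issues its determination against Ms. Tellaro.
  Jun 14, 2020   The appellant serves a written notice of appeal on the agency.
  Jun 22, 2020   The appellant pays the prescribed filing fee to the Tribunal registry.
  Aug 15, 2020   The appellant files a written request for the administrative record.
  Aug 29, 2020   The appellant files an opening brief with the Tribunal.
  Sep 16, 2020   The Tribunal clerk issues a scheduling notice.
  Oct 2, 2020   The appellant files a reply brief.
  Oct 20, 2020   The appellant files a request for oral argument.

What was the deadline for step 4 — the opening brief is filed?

Step 4 runs from Aug 15, 2020, when the record is requested. The window is 13–22 days after Aug 15, 2020; it closes on Sep 6, 2020.

Sep 6, 2020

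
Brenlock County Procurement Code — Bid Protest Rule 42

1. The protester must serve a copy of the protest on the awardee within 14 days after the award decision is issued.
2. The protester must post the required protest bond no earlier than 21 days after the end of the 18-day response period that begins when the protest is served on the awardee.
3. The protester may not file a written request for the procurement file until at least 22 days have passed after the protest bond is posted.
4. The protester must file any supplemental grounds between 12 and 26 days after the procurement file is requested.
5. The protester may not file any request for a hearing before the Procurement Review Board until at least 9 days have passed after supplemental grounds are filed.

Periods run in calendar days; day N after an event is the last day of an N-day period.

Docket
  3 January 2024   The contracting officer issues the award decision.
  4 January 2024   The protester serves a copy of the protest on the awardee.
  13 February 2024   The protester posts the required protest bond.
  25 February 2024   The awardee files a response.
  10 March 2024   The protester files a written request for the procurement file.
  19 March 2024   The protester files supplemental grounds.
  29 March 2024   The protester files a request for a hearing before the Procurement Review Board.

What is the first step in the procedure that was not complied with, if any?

Step 1: 14 days after 3 January 2024 (when the award decision is issued) is 17 January 2024; 4 January 2024 is within that limit.
Step 2: the earliest permitted date is 21 days after 22 January 2024 (end of the 18-day response period, which began when the protest is served on the awardee on 4 January 2024), i.e. 12 February 2024; done 13 February 2024 — permitted.
Step 3: the earliest permitted date is 22 days after 13 February 2024 (when the protest bond is posted), i.e. 6 March 2024; 10 March 2024 is on or after that date.
Step 4: the window is 12–26 days after 10 March 2024 (when the procurement file is requested), so 22 March 2024 through 5 April 2024; done 19 March 2024 — 3 days before the window opened.

Step 4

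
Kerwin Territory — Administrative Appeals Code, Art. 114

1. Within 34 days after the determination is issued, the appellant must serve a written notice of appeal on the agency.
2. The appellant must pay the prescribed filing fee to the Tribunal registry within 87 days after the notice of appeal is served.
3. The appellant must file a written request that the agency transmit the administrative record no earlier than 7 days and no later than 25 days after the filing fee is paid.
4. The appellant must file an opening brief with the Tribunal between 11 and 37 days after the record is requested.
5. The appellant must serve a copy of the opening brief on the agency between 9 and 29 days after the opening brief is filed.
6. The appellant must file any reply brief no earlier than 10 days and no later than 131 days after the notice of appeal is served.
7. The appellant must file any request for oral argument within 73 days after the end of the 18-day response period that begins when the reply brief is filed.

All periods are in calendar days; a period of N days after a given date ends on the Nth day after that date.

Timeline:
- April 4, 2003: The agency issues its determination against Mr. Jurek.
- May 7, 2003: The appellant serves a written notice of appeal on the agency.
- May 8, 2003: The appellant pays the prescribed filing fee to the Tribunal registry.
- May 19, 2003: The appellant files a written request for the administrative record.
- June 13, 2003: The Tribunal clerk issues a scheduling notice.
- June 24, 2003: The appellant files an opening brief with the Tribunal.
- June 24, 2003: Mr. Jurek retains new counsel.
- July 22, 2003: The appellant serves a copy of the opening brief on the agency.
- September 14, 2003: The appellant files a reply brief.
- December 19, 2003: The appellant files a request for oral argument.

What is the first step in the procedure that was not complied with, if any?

Step 7

Step 1 — counting 34 days from April 4, 2003 (when the determination is issued) gives a deadline of May 8, 2003; May 7, 2003 is within that limit.
Step 2 — counting 87 days from May 7, 2003 (when the notice of appeal is served) gives a deadline of August 2, 2003; completed May 8, 2003, before the deadline.
Step 3 — 7 and 25 days from May 8, 2003 (when the filing fee is paid) are May 15, 2003 and June 2, 2003 respectively; May 19, 2003 falls inside that range.
Step 4 — 11 and 37 days from May 19, 2003 (when the record is requested) are May 30, 2003 and June 25, 2003 respectively; done June 24, 2003, which is between those dates.
Step 5 — 9 and 29 days from June 24, 2003 (when the opening brief is filed) are July 3, 2003 and July 23, 2003 respectively; done July 22, 2003 — within the window.
Step 6 — 10 and 131 days from May 7, 2003 (when the notice of appeal is served) are May 17, 2003 and September 15, 2003 respectively; done September 14, 2003 — within the window.
Step 7 — counting 73 days from October 2, 2003 (end of the 18-day response period, which began when the reply brief is filed on September 14, 2003) gives a deadline of December 14, 2003; December 19, 2003 misses that deadline by 5 days.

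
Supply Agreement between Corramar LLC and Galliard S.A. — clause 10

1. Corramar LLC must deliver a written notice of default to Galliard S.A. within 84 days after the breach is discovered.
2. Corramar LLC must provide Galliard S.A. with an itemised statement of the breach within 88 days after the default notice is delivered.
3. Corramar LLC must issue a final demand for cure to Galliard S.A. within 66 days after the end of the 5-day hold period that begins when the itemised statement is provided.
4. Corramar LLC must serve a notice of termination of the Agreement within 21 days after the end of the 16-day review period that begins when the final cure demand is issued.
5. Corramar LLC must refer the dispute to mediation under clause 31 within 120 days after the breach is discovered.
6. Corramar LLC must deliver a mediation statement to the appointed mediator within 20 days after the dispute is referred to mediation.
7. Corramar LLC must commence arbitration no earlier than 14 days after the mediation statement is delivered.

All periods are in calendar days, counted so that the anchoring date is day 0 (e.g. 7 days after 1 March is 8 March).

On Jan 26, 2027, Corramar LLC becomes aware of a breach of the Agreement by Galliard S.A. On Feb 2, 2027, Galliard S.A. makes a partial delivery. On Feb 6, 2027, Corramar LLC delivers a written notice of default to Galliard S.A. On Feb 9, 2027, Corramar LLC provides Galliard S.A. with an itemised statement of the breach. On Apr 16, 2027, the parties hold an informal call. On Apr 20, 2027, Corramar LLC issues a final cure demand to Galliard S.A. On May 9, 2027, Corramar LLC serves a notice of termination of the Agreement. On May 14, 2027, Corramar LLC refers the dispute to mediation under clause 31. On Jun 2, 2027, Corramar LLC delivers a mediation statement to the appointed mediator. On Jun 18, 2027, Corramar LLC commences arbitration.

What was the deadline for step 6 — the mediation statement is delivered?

Jun 3, 2027

Step 6 runs from May 14, 2027, when the dispute is referred to mediation. 20 days after May 14, 2027 is Jun 3, 2027.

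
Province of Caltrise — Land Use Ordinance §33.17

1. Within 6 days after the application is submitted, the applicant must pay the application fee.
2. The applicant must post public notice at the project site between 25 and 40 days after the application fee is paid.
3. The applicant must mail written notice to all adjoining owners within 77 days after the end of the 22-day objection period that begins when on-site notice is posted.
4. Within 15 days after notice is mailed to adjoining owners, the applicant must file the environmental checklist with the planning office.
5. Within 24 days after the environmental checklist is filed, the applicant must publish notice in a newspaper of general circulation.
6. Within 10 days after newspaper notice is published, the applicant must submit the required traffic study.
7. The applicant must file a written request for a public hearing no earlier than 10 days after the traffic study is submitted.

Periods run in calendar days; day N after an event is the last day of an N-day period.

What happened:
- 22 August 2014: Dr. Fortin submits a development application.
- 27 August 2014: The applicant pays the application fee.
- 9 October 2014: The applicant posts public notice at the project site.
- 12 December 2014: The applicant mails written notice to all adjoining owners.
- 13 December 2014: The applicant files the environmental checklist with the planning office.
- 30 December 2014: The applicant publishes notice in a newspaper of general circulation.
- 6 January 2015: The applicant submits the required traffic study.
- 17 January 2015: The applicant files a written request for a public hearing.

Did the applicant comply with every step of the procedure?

No

Step 1 — counting 6 days from 22 August 2014 (when the application is submitted) gives a deadline of 28 August 2014; completed 27 August 2014, before the deadline.
Step 2 — 25 and 40 days from 27 August 2014 (when the application fee is paid) are 21 September 2014 and 6 October 2014 respectively; done 9 October 2014 — 3 days after the window closed.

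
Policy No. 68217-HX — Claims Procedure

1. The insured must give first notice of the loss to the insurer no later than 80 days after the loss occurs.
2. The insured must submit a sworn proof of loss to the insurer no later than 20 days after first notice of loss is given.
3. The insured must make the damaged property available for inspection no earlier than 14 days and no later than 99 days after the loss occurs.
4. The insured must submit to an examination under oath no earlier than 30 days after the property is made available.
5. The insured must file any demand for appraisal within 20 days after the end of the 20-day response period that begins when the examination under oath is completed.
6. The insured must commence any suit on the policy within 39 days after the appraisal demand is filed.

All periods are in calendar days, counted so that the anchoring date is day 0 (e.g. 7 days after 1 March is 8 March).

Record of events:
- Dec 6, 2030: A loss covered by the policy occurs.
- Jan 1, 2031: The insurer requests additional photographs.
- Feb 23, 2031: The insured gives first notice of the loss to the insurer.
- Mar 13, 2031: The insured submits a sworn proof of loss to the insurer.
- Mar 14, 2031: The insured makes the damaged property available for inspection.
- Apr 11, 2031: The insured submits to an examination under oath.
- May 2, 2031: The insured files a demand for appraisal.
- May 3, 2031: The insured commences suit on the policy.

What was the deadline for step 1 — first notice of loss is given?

Feb 24, 2031

Step 1 runs from Dec 6, 2030, when the loss occurs. 80 days after Dec 6, 2030 is Feb 24, 2031.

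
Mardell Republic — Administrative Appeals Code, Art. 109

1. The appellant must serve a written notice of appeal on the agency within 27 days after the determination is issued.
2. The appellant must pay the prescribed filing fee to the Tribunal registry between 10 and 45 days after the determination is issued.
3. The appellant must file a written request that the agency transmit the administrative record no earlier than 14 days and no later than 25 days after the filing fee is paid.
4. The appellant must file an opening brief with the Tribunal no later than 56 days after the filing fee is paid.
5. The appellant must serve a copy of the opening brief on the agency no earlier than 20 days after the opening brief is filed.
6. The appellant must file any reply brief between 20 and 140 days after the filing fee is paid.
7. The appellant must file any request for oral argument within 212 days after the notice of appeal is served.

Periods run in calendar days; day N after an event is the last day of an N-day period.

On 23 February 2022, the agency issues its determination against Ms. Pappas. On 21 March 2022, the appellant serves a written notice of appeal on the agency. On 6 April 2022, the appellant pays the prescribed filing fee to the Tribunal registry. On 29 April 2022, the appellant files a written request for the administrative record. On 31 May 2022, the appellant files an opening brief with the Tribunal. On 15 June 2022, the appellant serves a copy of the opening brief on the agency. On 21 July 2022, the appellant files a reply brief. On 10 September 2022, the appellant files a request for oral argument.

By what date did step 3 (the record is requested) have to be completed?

Step 3 runs from 6 April 2022, when the filing fee is paid. The window is 14–25 days after 6 April 2022; it closes on 1 May 2022.

1 May 2022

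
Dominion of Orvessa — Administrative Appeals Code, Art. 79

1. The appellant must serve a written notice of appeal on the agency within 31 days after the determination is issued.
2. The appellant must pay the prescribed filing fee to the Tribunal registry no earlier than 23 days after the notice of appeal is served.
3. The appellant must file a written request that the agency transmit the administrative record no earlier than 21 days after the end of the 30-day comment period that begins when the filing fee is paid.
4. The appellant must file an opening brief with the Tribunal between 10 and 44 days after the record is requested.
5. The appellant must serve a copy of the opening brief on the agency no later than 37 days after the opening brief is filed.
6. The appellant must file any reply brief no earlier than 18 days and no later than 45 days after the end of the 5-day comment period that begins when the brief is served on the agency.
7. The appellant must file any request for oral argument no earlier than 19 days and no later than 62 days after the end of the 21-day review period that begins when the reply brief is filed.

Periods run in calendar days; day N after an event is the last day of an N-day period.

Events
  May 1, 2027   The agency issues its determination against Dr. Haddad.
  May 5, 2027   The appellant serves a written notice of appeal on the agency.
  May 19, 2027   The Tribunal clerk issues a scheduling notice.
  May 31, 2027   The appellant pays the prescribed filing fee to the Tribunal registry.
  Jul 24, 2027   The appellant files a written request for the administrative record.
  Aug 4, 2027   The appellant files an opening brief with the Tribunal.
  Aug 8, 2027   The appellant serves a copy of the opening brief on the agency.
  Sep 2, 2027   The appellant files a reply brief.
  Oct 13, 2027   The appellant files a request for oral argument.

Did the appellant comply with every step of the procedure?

Yes

Step 1 — counting 31 days from May 1, 2027 (when the determination is issued) gives a deadline of Jun 1, 2027; done May 5, 2027 — timely.
Step 2 — must wait 23 days from May 5, 2027 (when the notice of appeal is served), so not before May 28, 2027; May 31, 2027 is on or after that date.
Step 3 — must wait 21 days from Jun 30, 2027 (end of the 30-day comment period, which began when the filing fee is paid on May 31, 2027), so not before Jul 21, 2027; Jul 24, 2027 is on or after that date.
Step 4 — 10 and 44 days from Jul 24, 2027 (when the record is requested) are Aug 3, 2027 and Sep 6, 2027 respectively; done Aug 4, 2027, which is between those dates.
Step 5 — counting 37 days from Aug 4, 2027 (when the opening brief is filed) gives a deadline of Sep 10, 2027; completed Aug 8, 2027, before the deadline.
Step 6 — 18 and 45 days from Aug 13, 2027 (end of the 5-day comment period, which began when the brief is served on the agency on Aug 8, 2027) are Aug 31, 2027 and Sep 27, 2027 respectively; Sep 2, 2027 falls inside that range.
Step 7 — 19 and 62 days from Sep 23, 2027 (end of the 21-day review period, which began when the reply brief is filed on Sep 2, 2027) are Oct 12, 2027 and Nov 24, 2027 respectively; done Oct 13, 2027, which is between those dates.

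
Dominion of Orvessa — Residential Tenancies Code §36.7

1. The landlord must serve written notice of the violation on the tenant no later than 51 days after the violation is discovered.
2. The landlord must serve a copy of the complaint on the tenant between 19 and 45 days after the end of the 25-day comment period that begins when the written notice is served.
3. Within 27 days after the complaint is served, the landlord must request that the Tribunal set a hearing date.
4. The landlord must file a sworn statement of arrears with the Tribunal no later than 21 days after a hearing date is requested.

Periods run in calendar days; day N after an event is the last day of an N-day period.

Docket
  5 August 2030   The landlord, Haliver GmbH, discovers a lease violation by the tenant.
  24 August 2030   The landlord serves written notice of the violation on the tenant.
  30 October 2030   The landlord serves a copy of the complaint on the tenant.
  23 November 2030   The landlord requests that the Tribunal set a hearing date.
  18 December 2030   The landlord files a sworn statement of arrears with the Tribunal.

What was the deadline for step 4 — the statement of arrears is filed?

Step 4 runs from 23 November 2030, when a hearing date is requested. 21 days after 23 November 2030 is 14 December 2030.

14 December 2030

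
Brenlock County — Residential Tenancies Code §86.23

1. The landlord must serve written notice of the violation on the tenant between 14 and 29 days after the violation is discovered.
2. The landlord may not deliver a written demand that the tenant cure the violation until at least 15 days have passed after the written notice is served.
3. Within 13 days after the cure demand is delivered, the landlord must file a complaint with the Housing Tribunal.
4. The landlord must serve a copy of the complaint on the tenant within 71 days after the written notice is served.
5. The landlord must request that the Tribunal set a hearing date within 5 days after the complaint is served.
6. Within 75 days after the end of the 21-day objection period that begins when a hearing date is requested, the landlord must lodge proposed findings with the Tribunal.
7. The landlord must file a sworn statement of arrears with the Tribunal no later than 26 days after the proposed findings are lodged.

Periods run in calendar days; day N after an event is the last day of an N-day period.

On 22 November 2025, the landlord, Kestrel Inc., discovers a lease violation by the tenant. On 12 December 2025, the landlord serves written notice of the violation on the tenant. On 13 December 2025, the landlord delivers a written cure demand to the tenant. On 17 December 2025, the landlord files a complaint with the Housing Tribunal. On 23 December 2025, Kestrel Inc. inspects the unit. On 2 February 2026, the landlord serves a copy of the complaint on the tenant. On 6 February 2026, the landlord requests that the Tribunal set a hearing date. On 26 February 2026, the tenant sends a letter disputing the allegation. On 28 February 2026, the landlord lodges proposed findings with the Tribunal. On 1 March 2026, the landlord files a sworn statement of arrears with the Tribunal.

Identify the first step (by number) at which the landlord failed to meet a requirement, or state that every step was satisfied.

Step 1 — 14 and 29 days from 22 November 2025 (when the violation is discovered) are 6 December 2025 and 21 December 2025 respectively; 12 December 2025 falls inside that range.
Step 2 — must wait 15 days from 12 December 2025 (when the written notice is served), so not before 27 December 2025; acted on 13 December 2025, 14 days prematurely.

Step 2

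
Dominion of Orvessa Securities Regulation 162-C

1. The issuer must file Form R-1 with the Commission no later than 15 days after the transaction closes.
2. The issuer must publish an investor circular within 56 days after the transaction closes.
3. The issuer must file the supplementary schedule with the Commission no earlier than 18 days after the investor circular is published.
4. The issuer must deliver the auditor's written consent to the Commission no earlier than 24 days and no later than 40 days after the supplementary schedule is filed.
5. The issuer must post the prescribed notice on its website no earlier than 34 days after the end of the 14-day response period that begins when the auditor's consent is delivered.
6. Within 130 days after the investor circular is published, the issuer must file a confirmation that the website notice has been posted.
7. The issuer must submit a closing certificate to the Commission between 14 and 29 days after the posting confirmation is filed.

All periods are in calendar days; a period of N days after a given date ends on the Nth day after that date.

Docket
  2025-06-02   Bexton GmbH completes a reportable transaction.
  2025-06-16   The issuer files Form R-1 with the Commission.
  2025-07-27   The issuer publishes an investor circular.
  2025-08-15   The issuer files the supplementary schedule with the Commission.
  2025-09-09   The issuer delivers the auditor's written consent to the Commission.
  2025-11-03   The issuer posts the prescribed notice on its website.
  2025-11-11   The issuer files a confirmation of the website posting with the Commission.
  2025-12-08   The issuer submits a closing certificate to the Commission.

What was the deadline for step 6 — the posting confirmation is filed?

2025-12-04

Step 6 runs from 2025-07-27, when the investor circular is published. 130 days after 2025-07-27 is 2025-12-04.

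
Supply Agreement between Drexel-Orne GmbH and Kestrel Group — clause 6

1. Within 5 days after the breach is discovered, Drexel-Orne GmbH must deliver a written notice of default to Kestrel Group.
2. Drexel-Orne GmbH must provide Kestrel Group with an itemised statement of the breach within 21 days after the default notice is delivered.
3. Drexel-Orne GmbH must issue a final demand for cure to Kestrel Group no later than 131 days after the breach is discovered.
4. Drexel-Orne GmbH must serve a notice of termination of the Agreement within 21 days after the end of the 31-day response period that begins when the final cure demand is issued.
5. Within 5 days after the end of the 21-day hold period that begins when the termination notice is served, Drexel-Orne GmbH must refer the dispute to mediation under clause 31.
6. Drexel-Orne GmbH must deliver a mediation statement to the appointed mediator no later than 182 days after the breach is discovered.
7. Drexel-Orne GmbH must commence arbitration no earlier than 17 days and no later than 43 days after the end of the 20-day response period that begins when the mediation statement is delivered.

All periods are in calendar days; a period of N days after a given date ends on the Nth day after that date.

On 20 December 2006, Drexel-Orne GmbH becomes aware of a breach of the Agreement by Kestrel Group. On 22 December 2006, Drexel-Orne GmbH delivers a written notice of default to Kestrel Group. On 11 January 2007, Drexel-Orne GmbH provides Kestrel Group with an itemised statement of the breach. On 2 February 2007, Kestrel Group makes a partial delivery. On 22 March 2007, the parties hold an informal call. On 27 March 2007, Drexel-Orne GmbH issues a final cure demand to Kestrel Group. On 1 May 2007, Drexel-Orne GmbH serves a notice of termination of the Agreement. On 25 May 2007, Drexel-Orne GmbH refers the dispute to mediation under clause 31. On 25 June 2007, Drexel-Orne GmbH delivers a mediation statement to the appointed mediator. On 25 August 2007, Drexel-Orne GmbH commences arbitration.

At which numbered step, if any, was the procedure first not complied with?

Step 6

Step 1: 5 days after 20 December 2006 (when the breach is discovered) is 25 December 2006; 22 December 2006 is within that limit.
Step 2: 21 days after 22 December 2006 (when the default notice is delivered) is 12 January 2007; done 11 January 2007 — timely.
Step 3: 131 days after 20 December 2006 (when the breach is discovered) is 30 April 2007; completed 27 March 2007, before the deadline.
Step 4: 21 days after 27 April 2007 (end of the 31-day response period, which began when the final cure demand is issued on 27 March 2007) is 18 May 2007; done 1 May 2007 — timely.
Step 5: 5 days after 22 May 2007 (end of the 21-day hold period, which began when the termination notice is served on 1 May 2007) is 27 May 2007; 25 May 2007 is within that limit.
Step 6: 182 days after 20 December 2006 (when the breach is discovered) is 20 June 2007; 25 June 2007 misses that deadline by 5 days.
No need to go further; step 6 was not satisfied.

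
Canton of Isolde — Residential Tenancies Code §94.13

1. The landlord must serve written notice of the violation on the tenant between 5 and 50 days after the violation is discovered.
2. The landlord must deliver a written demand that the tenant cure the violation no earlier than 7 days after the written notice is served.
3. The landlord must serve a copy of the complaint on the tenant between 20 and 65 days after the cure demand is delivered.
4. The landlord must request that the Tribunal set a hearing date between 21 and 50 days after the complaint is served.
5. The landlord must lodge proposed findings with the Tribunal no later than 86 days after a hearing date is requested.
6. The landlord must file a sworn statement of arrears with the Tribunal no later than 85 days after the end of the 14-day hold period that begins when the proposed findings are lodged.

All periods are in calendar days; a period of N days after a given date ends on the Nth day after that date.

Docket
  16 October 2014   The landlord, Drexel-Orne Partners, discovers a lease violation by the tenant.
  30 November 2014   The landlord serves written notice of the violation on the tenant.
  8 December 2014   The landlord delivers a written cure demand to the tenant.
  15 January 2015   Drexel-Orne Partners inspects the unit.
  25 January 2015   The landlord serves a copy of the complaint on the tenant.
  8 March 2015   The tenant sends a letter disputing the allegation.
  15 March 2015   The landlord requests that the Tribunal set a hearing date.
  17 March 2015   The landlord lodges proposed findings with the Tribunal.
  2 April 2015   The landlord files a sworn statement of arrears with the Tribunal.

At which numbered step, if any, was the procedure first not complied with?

(1) the permitted window runs from 16 October 2014 + 5 = 21 October 2014 to 16 October 2014 + 50 = 5 December 2014; 30 November 2014 falls inside that range.
(2) permitted from 30 November 2014 + 7 days = 7 December 2014 onward; done 8 December 2014, after the minimum wait.
(3) the permitted window runs from 8 December 2014 + 20 = 28 December 2014 to 8 December 2014 + 65 = 11 February 2015; 25 January 2015 falls inside that range.
(4) the permitted window runs from 25 January 2015 + 21 = 15 February 2015 to 25 January 2015 + 50 = 16 March 2015; 15 March 2015 falls inside that range.
(5) due by 15 March 2015 + 86 days = 9 June 2015; done 17 March 2015 — timely.
(6) due by 31 March 2015 + 85 days = 24 June 2015; done 2 April 2015 — timely.

None — every step was satisfied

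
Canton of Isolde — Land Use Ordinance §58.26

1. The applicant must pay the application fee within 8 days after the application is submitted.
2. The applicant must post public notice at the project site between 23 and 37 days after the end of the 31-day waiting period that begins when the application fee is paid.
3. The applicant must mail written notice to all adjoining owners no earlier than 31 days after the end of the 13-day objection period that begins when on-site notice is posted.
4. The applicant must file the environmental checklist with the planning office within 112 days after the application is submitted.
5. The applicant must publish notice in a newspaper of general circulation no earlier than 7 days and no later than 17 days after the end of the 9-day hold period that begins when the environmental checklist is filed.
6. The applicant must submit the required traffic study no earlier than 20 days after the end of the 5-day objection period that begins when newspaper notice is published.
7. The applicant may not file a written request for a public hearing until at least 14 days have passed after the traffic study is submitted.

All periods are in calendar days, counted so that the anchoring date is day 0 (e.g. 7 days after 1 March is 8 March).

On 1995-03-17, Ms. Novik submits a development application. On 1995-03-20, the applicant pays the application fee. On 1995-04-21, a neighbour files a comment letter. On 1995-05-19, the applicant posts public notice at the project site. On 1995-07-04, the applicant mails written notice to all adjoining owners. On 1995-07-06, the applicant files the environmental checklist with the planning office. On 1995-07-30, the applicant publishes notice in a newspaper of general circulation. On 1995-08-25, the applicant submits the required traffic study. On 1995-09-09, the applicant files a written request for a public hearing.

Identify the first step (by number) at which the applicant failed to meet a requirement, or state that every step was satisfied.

None — every step was satisfied

Step 1 — counting 8 days from 1995-03-17 (when the application is submitted) gives a deadline of 1995-03-25; 1995-03-20 is within that limit.
Step 2 — 23 and 37 days from 1995-04-20 (end of the 31-day waiting period, which began when the application fee is paid on 1995-03-20) are 1995-05-13 and 1995-05-27 respectively; 1995-05-19 falls inside that range.
Step 3 — must wait 31 days from 1995-06-01 (end of the 13-day objection period, which began when on-site notice is posted on 1995-05-19), so not before 1995-07-02; done 1995-07-04 — permitted.
Step 4 — counting 112 days from 1995-03-17 (when the application is submitted) gives a deadline of 1995-07-07; done 1995-07-06 — timely.
Step 5 — 7 and 17 days from 1995-07-15 (end of the 9-day hold period, which began when the environmental checklist is filed on 1995-07-06) are 1995-07-22 and 1995-08-01 respectively; done 1995-07-30, which is between those dates.
Step 6 — must wait 20 days from 1995-08-04 (end of the 5-day objection period, which began when newspaper notice is published on 1995-07-30), so not before 1995-08-24; done 1995-08-25, after the minimum wait.
Step 7 — must wait 14 days from 1995-08-25 (when the traffic study is submitted), so not before 1995-09-08; done 1995-09-09 — permitted.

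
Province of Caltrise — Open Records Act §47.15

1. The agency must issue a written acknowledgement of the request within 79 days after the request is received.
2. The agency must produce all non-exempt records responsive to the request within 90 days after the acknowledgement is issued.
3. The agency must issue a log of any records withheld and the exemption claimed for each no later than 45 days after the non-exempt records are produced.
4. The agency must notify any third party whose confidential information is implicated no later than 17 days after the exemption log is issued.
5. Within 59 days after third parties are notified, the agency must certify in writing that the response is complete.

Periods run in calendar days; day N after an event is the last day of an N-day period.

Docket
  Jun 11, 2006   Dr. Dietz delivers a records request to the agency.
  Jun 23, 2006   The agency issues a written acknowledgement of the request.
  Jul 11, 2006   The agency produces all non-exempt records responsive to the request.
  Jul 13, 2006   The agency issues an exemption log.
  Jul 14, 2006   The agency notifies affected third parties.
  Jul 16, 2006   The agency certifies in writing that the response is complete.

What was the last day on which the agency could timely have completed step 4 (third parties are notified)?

Jul 30, 2006

Step 4 runs from Jul 13, 2006, when the exemption log is issued. 17 days after Jul 13, 2006 is Jul 30, 2006.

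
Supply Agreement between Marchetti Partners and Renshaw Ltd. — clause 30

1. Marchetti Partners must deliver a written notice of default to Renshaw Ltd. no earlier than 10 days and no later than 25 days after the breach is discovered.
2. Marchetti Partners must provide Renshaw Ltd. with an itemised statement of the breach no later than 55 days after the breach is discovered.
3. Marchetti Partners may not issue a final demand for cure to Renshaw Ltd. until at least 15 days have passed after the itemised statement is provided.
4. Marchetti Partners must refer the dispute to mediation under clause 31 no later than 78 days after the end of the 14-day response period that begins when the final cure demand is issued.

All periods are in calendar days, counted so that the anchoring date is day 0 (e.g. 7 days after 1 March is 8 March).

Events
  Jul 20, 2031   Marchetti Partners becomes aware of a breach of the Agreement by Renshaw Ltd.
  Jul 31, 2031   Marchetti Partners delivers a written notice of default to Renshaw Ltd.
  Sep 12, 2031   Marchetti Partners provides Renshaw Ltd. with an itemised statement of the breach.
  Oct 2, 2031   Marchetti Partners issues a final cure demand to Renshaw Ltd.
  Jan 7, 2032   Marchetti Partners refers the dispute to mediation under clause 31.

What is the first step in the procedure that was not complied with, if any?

Step 4

Step 1 — 10 and 25 days from Jul 20, 2031 (when the breach is discovered) are Jul 30, 2031 and Aug 14, 2031 respectively; Jul 31, 2031 falls inside that range.
Step 2 — counting 55 days from Jul 20, 2031 (when the breach is discovered) gives a deadline of Sep 13, 2031; completed Sep 12, 2031, before the deadline.
Step 3 — must wait 15 days from Sep 12, 2031 (when the itemised statement is provided), so not before Sep 27, 2031; done Oct 2, 2031, after the minimum wait.
Step 4 — counting 78 days from Oct 16, 2031 (end of the 14-day response period, which began when the final cure demand is issued on Oct 2, 2031) gives a deadline of Jan 2, 2032; Jan 7, 2032 misses that deadline by 5 days.
The analysis stops there.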